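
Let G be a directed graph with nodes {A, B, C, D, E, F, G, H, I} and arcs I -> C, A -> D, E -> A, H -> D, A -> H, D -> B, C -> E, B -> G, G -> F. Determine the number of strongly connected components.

9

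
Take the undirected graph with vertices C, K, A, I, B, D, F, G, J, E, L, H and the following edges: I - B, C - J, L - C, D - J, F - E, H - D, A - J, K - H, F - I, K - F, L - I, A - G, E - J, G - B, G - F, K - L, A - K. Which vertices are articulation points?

Removing A, for instance, still leaves 1 component. No single vertex removal increases the component count — the graph has no articulation points.

none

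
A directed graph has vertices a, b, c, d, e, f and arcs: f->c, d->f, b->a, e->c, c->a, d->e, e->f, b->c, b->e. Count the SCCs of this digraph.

{e} is an SCC by itself.
{a} is an SCC by itself.
{d} is an SCC by itself.
{b} is an SCC by itself.
{f} is an SCC by itself.
(and 1 more singleton SCC)
That gives 6 strongly connected components.

6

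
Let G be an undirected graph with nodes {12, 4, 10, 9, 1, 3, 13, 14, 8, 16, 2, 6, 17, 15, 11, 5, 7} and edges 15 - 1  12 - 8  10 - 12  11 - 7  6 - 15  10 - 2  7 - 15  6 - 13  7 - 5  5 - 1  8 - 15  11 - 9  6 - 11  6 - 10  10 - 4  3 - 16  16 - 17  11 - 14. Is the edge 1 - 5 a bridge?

No

After removing 1 - 5, the path 1-15-7-5 still connects them, so the edge is not a bridge.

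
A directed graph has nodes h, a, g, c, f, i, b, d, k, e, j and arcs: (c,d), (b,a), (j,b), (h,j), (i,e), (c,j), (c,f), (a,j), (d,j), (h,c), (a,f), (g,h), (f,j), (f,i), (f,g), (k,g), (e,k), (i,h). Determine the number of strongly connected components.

1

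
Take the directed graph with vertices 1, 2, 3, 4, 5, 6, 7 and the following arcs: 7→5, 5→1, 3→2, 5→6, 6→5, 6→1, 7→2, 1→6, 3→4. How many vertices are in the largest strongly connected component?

{1, 5, 6} are all mutually reachable — one SCC of size 3.
{7} is an SCC by itself.
{3} is an SCC by itself.
{2} is an SCC by itself.
{4} is an SCC by itself.
The largest has 3 vertices.

3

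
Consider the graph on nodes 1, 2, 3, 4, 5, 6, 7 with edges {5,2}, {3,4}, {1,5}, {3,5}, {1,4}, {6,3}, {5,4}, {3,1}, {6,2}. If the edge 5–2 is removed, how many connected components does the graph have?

5 and 2 are still connected via 5-3-6-2, so the component count stays at 2.

2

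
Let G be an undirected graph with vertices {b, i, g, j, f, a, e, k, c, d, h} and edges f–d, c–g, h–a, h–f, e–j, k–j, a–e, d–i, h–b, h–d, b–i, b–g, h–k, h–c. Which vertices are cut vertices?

h

Removing h increases the component count from 1 to 2, so h is a cut vertex.
By contrast removing c leaves 1 component; it is not a cut vertex. No other vertex is a cut vertex either.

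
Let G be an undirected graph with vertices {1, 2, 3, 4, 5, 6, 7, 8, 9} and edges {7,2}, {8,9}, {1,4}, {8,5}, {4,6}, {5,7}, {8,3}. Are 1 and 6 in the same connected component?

From 1 we can reach 1, 4, 6, which includes 6.

Yes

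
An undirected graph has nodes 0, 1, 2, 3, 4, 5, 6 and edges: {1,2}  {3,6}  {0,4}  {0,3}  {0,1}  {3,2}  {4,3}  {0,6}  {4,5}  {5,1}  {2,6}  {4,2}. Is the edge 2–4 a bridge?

After removing 2–4, the path 2-3-4 still connects them, so the edge is not a bridge.

No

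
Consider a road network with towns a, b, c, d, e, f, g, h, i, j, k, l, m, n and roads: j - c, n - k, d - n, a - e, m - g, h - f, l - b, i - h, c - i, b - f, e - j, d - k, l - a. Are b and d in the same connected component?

The component containing b is {a, b, c, e, f, h, i, j, l}, and d is not in it.

No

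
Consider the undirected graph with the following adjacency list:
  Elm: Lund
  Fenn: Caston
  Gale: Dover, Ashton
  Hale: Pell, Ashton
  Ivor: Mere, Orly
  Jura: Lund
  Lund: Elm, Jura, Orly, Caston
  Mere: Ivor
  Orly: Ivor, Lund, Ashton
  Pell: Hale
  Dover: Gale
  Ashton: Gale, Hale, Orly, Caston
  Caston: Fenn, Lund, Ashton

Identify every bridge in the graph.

Ashton-Gale, Ashton-Hale, Caston-Fenn, Dover-Gale, Elm-Lund, Hale-Pell, Ivor-Mere, Ivor-Orly, Jura-Lund

The edges on the cycle Ashton-Caston-Lund-Orly-Ashton are not bridges since each lies on that cycle.
But removing Elm-Lund disconnects Elm from Lund; removing Caston-Fenn disconnects Caston from Fenn; removing Ashton-Hale disconnects Ashton from Hale; removing Ivor-Orly disconnects Ivor from Orly — these are bridges.
In total 9 edges are bridges.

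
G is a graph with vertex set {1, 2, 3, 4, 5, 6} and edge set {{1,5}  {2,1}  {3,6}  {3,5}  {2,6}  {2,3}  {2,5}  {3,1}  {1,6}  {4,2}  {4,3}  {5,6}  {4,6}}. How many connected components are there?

1

Starting from 1 we can reach 1, 2, 3, 4, 5, 6. That is one component of size 6.
Total: 1 component.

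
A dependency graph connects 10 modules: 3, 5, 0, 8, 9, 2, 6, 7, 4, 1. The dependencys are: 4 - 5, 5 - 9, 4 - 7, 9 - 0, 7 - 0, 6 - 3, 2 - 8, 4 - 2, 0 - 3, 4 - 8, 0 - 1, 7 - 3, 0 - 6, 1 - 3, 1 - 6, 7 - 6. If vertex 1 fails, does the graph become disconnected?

Deleting 1 leaves 1 component (was 1) (its neighbors 0, 3, 6 remain connected to each other), so 1 is not a cut vertex.

No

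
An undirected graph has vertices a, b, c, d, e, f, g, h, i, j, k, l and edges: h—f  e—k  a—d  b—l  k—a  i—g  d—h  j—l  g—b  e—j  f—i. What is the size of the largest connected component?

c is isolated — a component by itself.
Starting from a we can reach a, b, d, e, f, g, h, i, j, k, l. That is one component of size 11.
The largest has 11 vertices.

11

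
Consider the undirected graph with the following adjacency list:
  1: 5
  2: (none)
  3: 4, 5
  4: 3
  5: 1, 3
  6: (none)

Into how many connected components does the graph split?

3

2 is isolated — a component by itself.
6 is isolated — a component by itself.
Starting from 1 we can reach 1, 3, 4, 5. That is one component of size 4.
Total: 3 components.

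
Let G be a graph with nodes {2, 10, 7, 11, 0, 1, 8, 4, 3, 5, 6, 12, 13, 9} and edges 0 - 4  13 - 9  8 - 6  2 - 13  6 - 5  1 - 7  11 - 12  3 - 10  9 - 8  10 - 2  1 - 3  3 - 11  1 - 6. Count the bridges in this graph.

5

The edges on the cycle 1-3-10-2-13-9-8-6-1 are not bridges since each lies on that cycle.
But removing 5 - 6 disconnects 5 from 6; removing 11 - 12 disconnects 11 from 12; removing 11 - 3 disconnects 11 from 3; removing 1 - 7 disconnects 1 from 7 — these are bridges.
In total 5 edges are bridges.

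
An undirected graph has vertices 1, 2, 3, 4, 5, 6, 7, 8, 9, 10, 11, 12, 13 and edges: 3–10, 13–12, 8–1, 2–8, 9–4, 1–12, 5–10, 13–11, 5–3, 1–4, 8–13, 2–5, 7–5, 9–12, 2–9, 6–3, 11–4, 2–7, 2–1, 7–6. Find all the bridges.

none

The edges on the cycle 2-7-6-3-10-5-2 are not bridges since each lies on that cycle.
Every edge lies on some cycle, so there are no bridges.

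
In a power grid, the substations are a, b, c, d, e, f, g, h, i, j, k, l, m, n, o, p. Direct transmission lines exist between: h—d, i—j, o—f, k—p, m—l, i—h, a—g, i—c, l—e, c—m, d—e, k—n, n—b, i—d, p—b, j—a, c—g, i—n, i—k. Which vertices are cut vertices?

Removing i increases the component count from 2 to 3, so i is a cut vertex.
By contrast removing e leaves 2 components; it is not a cut vertex. No other vertex is a cut vertex either.

i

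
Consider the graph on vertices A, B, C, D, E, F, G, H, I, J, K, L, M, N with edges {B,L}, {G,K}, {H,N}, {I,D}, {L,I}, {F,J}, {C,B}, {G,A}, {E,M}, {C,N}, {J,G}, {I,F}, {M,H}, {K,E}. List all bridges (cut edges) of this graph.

A-G, D-I

The edges on the cycle C-B-L-I-F-J-G-K-E-M-H-N-C are not bridges since each lies on that cycle.
But removing A—G disconnects A from G; removing I—D disconnects I from D — these are bridges.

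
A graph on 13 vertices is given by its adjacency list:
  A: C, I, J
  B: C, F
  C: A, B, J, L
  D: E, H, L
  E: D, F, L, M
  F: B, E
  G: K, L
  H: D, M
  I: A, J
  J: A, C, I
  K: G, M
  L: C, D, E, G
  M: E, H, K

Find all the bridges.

none

The edges on the cycle C-A-I-J-C are not bridges since each lies on that cycle.
Every edge lies on some cycle, so there are no bridges.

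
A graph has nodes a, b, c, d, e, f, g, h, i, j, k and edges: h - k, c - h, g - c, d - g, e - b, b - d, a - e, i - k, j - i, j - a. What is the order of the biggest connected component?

f is isolated — a component by itself.
Starting from a we can reach a, b, c, d, e, g, h, i, j, k. That is one component of size 10.
The largest has 10 vertices.

10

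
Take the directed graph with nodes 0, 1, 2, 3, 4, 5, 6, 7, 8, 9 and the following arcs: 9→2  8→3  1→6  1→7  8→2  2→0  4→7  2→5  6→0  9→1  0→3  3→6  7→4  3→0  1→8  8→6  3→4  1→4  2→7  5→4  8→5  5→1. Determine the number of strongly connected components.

{1, 2, 5, 8} are all mutually reachable — one SCC of size 4.
{0, 3, 6} are all mutually reachable — one SCC of size 3.
{4, 7} are all mutually reachable — one SCC of size 2.
{9} is an SCC by itself.
That gives 4 strongly connected components.

4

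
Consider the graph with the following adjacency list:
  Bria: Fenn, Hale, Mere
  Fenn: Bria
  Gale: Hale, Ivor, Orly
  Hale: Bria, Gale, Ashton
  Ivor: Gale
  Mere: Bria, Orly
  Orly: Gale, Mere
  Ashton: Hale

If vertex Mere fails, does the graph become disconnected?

No

Deleting Mere leaves 1 component (was 1) (its neighbors Bria, Orly remain connected to each other), so Mere is not a cut vertex.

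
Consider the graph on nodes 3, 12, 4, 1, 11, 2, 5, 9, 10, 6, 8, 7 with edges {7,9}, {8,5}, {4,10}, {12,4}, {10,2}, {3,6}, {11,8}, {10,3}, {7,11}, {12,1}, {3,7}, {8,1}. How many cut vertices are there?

Removing 3 increases the component count from 1 to 2, so 3 is a cut vertex.
Removing 7 increases the component count from 1 to 2, so 7 is a cut vertex.
Removing 8 increases the component count from 1 to 2, so 8 is a cut vertex.
Likewise 10 is a cut vertex.
By contrast removing 6 leaves 1 component; it is not a cut vertex. No other vertex is a cut vertex either.

4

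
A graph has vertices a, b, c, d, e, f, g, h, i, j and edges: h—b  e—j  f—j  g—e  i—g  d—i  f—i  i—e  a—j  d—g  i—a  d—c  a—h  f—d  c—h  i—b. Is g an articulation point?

No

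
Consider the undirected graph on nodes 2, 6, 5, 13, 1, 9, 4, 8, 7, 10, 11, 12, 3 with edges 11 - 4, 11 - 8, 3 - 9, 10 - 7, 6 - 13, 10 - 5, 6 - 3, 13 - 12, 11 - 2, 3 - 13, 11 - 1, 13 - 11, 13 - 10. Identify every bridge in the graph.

The edges on the cycle 6-3-13-6 are not bridges since each lies on that cycle.
But removing 10 - 5 disconnects 10 from 5; removing 13 - 10 disconnects 13 from 10; removing 13 - 12 disconnects 13 from 12; removing 3 - 9 disconnects 3 from 9 — these are bridges.
In total 10 edges are bridges.

1-11, 10-13, 10-5, 10-7, 11-13, 11-2, 11-4, 11-8, 12-13, 3-9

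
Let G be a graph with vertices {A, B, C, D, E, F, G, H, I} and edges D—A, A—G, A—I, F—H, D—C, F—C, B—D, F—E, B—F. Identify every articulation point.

Removing A increases the component count from 1 to 3, so A is a cut vertex.
Removing D increases the component count from 1 to 2, so D is a cut vertex.
Removing F increases the component count from 1 to 3, so F is a cut vertex.
By contrast removing I leaves 1 component; it is not a cut vertex. No other vertex is a cut vertex either.

A, D, F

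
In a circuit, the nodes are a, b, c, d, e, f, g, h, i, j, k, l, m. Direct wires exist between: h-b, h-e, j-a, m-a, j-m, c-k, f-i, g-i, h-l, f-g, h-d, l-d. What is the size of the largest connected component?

Starting from c we can reach c, k. That is one component of size 2.
Starting from a we can reach a, j, m. That is one component of size 3.
Starting from f we can reach f, g, i. That is one component of size 3.
Starting from b we can reach b, d, e, h, l. That is one component of size 5.
The largest has 5 vertices.

5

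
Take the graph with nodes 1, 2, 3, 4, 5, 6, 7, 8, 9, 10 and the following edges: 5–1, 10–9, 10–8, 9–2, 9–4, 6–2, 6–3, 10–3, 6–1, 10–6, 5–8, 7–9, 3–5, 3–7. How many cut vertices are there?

1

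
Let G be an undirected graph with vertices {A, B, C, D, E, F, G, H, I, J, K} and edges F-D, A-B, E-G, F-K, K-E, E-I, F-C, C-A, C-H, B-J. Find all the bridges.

A-B, A-C, B-J, C-F, C-H, D-F, E-G, E-I, E-K, F-K

removing F-D disconnects F from D; removing E-K disconnects E from K; removing E-G disconnects E from G; removing E-I disconnects E from I — these are bridges.
In total 10 edges are bridges.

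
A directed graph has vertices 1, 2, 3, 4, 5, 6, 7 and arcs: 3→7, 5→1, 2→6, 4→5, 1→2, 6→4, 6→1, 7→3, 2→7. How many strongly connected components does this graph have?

{1, 2, 4, 5, 6} are all mutually reachable — one SCC of size 5.
{3, 7} are all mutually reachable — one SCC of size 2.
That gives 2 strongly connected components.

2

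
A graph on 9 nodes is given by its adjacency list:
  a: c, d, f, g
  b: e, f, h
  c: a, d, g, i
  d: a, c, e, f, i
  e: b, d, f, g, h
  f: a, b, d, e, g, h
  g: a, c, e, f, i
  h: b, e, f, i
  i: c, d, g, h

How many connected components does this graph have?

Starting from a we can reach a, b, c, d, e, f, g, h, i. That is one component of size 9.
Total: 1 component.

1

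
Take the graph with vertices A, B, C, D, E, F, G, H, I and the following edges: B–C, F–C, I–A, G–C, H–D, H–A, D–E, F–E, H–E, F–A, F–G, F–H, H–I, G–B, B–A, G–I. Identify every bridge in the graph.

The edges on the cycle F-G-B-A-H-F are not bridges since each lies on that cycle.
Every edge lies on some cycle, so there are no bridges.

none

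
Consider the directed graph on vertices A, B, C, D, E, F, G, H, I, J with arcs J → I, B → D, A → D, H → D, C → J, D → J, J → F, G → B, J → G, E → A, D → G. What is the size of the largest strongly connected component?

4

{B, D, G, J} are all mutually reachable — one SCC of size 4.
{E} is an SCC by itself.
{H} is an SCC by itself.
{F} is an SCC by itself.
{A} is an SCC by itself.
(and 2 more singleton SCCs)
The largest has 4 vertices.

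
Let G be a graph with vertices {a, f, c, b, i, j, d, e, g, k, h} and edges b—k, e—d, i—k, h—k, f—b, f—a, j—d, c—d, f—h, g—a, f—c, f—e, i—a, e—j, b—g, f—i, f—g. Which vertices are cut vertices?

Removing f increases the component count from 1 to 2, so f is a cut vertex.
By contrast removing k leaves 1 component; it is not a cut vertex. No other vertex is a cut vertex either.

f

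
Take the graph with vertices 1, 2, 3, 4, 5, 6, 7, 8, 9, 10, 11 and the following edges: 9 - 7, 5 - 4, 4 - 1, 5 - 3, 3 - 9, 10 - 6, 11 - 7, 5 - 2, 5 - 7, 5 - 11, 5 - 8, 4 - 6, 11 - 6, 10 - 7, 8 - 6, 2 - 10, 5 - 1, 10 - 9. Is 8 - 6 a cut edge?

No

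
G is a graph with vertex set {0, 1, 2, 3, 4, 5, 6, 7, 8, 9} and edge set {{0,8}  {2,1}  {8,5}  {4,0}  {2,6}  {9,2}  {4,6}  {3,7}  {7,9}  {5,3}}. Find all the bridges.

1-2

The edges on the cycle 4-0-8-5-3-7-9-2-6-4 are not bridges since each lies on that cycle.
But removing 1—2 disconnects 1 from 2 — this is a bridge.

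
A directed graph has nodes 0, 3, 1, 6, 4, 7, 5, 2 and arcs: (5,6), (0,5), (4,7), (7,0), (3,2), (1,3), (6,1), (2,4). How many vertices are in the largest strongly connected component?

8

{0, 1, 2, 3, 4, 5, 6, 7} are all mutually reachable — one SCC of size 8.
The largest has 8 vertices.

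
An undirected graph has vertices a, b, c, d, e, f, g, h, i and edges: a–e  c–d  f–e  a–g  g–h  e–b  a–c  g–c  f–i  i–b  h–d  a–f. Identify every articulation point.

Removing a increases the component count from 1 to 2, so a is a cut vertex.
By contrast removing e leaves 1 component; it is not a cut vertex. No other vertex is a cut vertex either.

a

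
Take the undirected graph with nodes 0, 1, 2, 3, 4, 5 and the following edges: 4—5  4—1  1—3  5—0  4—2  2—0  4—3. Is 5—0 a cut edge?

After removing 5—0, the path 5-4-2-0 still connects them, so the edge is not a bridge.

No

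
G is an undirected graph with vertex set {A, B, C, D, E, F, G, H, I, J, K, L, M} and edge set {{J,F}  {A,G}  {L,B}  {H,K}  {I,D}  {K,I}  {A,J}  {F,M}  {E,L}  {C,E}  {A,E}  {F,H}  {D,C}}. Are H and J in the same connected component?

From H we can reach A, B, C, D, E, F, G, H, I, J, K, L, M, which includes J.

Yes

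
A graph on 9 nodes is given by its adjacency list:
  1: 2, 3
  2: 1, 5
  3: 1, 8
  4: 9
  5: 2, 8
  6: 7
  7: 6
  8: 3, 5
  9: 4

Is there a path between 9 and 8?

The component containing 9 is {4, 9}, and 8 is not in it.

No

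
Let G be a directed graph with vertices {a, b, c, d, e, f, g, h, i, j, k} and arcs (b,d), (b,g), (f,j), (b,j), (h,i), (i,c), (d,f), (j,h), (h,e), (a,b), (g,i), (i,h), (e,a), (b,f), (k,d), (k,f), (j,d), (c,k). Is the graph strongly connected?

Yes

From e we can reach every vertex (a, b, c, d, e, f, g, h, i, j, k), and every vertex can reach e (a, b, c, d, e, f, g, h, i, j, k). So the whole graph is one strongly connected component.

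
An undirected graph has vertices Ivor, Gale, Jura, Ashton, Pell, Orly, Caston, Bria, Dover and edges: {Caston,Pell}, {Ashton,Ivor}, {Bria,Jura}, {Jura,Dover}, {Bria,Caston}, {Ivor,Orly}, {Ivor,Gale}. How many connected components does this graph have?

2

Starting from Gale we can reach Gale, Ivor, Orly, Ashton. That is one component of size 4.
Starting from Bria we can reach Bria, Jura, Pell, Dover, Caston. That is one component of size 5.
Total: 2 components.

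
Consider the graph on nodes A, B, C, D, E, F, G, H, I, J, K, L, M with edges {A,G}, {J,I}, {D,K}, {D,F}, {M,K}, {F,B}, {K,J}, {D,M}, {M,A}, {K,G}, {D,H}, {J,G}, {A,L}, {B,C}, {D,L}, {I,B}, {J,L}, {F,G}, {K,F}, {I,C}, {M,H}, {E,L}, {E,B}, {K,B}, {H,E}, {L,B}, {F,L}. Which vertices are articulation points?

Removing C, for instance, still leaves 1 component. No single vertex removal increases the component count — the graph has no articulation points.

none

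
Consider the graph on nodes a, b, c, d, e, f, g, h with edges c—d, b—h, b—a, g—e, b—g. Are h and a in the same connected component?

Yes

From h we can reach a, b, e, g, h, which includes a.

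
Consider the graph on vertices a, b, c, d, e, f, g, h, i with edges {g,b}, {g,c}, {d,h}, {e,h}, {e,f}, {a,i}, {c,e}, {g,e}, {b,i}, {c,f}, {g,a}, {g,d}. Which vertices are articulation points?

Removing g increases the component count from 1 to 2, so g is a cut vertex.
By contrast removing d leaves 1 component; it is not a cut vertex. No other vertex is a cut vertex either.

g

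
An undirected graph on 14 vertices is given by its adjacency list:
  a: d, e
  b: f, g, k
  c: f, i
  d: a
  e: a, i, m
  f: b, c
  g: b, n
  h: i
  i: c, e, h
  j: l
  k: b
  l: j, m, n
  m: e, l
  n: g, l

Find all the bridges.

a-d, a-e, b-k, h-i, j-l

The edges on the cycle g-b-f-c-i-e-m-l-n-g are not bridges since each lies on that cycle.
But removing j-l disconnects j from l; removing a-e disconnects a from e; removing h-i disconnects h from i; removing a-d disconnects a from d — these are bridges.
In total 5 edges are bridges.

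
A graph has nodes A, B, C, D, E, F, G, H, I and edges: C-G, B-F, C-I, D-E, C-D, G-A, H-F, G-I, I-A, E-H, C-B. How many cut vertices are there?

Removing C increases the component count from 1 to 2, so C is a cut vertex.
By contrast removing A leaves 1 component; it is not a cut vertex. No other vertex is a cut vertex either.

1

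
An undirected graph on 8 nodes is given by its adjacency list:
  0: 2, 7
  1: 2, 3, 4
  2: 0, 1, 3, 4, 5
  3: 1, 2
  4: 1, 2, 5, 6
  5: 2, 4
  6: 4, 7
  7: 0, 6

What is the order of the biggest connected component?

8

Starting from 0 we can reach 0, 1, 2, 3, 4, 5, 6, 7. That is one component of size 8.
The largest has 8 vertices.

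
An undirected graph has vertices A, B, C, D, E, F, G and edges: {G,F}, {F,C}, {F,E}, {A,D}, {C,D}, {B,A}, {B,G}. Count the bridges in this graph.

The edges on the cycle B-G-F-C-D-A-B are not bridges since each lies on that cycle.
But removing E-F disconnects E from F — this is a bridge.

1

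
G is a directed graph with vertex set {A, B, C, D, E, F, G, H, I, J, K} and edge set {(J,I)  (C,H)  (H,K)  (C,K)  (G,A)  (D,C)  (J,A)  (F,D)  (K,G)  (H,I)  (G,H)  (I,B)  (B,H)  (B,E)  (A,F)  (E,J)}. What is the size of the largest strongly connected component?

{A, B, C, D, E, F, G, H, I, J, K} are all mutually reachable — one SCC of size 11.
The largest has 11 vertices.

11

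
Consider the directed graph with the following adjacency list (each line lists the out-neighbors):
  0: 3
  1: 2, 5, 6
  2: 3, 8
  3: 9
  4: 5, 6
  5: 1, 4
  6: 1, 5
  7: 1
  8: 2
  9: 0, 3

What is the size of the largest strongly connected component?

4

{1, 4, 5, 6} are all mutually reachable — one SCC of size 4.
{0, 3, 9} are all mutually reachable — one SCC of size 3.
{2, 8} are all mutually reachable — one SCC of size 2.
{7} is an SCC by itself.
The largest has 4 vertices.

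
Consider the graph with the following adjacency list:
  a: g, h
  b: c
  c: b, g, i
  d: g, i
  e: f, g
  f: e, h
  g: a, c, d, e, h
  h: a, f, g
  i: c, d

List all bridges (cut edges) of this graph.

b-c

The edges on the cycle g-e-f-h-g are not bridges since each lies on that cycle.
But removing c-b disconnects c from b — this is a bridge.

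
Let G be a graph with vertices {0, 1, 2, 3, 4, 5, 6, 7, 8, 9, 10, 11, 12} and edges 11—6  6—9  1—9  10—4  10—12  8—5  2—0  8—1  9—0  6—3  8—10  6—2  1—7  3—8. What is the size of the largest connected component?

Starting from 0 we can reach 0, 1, 2, 3, 4, 5, 6, 7, 8, 9, 10, 11, 12. That is one component of size 13.
The largest has 13 vertices.

13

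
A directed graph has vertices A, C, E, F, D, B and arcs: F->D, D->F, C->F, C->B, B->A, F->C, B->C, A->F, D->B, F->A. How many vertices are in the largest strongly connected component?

5

{A, B, C, D, F} are all mutually reachable — one SCC of size 5.
{E} is an SCC by itself.
The largest has 5 vertices.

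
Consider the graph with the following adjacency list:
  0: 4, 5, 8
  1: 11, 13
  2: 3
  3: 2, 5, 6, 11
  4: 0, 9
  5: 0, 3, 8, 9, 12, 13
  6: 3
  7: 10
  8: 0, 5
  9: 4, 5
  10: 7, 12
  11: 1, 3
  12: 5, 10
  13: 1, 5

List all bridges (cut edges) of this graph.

10-12, 10-7, 12-5, 2-3, 3-6

The edges on the cycle 5-3-11-1-13-5 are not bridges since each lies on that cycle.
But removing 6-3 disconnects 6 from 3; removing 2-3 disconnects 2 from 3; removing 5-12 disconnects 5 from 12; removing 10-7 disconnects 10 from 7 — these are bridges.
In total 5 edges are bridges.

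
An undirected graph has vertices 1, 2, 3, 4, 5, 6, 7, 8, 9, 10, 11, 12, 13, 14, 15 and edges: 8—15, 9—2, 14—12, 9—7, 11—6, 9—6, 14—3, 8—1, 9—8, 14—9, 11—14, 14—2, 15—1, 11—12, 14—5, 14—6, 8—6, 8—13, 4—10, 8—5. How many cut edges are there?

4

The edges on the cycle 8-15-1-8 are not bridges since each lies on that cycle.
But removing 4—10 disconnects 4 from 10; removing 13—8 disconnects 13 from 8; removing 9—7 disconnects 9 from 7; removing 3—14 disconnects 3 from 14 — these are bridges.
That makes 4 bridges.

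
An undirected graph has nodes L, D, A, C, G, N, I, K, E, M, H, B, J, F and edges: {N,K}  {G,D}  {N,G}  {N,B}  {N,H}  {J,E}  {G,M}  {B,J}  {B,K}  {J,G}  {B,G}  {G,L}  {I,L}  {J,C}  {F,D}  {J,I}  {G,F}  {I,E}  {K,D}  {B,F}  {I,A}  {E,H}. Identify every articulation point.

G, I, J

Removing G increases the component count from 1 to 2, so G is a cut vertex.
Removing I increases the component count from 1 to 2, so I is a cut vertex.
Removing J increases the component count from 1 to 2, so J is a cut vertex.
By contrast removing B leaves 1 component; it is not a cut vertex. No other vertex is a cut vertex either.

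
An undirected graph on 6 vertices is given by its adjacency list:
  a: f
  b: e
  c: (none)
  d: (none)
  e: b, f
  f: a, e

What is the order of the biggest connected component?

4

d is isolated — a component by itself.
c is isolated — a component by itself.
Starting from a we can reach a, b, e, f. That is one component of size 4.
The largest has 4 vertices.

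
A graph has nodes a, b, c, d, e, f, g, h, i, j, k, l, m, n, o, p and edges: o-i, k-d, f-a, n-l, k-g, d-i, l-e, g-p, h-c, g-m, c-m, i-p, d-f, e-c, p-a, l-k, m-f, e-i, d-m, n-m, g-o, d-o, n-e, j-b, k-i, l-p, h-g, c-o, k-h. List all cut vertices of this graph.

none

Removing j, for instance, still leaves 2 components. No single vertex removal increases the component count — the graph has no articulation points.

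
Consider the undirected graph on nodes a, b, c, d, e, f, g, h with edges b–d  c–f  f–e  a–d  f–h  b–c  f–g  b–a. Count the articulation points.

Removing b increases the component count from 1 to 2, so b is a cut vertex.
Removing c increases the component count from 1 to 2, so c is a cut vertex.
Removing f increases the component count from 1 to 4, so f is a cut vertex.
By contrast removing h leaves 1 component; it is not a cut vertex. No other vertex is a cut vertex either.

3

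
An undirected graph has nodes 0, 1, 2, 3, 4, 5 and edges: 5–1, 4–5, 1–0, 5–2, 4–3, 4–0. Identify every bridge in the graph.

The edges on the cycle 4-5-1-0-4 are not bridges since each lies on that cycle.
But removing 5–2 disconnects 5 from 2; removing 4–3 disconnects 4 from 3 — these are bridges.

2-5, 3-4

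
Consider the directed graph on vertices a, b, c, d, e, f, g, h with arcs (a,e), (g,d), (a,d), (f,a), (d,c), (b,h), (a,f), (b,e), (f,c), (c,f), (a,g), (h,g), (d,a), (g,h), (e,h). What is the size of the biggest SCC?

7

{a, c, d, e, f, g, h} are all mutually reachable — one SCC of size 7.
{b} is an SCC by itself.
The largest has 7 vertices.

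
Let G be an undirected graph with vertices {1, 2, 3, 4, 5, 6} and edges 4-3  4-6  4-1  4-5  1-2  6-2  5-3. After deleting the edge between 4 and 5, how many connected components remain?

1

4 and 5 are still connected via 4-3-5, so the component count stays at 1.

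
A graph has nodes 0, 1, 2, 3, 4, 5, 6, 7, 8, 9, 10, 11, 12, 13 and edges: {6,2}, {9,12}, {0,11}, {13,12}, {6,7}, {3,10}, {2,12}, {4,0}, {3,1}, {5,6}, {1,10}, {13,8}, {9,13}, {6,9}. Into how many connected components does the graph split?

3

Starting from 0 we can reach 0, 4, 11. That is one component of size 3.
Starting from 1 we can reach 1, 3, 10. That is one component of size 3.
Starting from 2 we can reach 2, 5, 6, 7, 8, 9, 12, 13. That is one component of size 8.
Total: 3 components.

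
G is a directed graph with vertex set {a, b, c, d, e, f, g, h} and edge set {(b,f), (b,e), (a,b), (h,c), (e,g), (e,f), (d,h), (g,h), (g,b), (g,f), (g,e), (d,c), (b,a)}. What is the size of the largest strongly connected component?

4

{a, b, e, g} are all mutually reachable — one SCC of size 4.
{h} is an SCC by itself.
{c} is an SCC by itself.
{f} is an SCC by itself.
{d} is an SCC by itself.
The largest has 4 vertices.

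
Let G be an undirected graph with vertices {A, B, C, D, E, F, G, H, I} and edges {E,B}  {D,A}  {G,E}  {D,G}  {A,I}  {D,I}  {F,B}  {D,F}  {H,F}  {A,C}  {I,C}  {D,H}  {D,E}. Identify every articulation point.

Removing D increases the component count from 1 to 2, so D is a cut vertex.
By contrast removing B leaves 1 component; it is not a cut vertex. No other vertex is a cut vertex either.

D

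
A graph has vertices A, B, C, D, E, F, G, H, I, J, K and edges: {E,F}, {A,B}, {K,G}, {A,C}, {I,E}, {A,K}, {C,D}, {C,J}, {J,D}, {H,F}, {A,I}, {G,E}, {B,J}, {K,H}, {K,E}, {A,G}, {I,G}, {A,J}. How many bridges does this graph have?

0

The edges on the cycle K-H-F-E-K are not bridges since each lies on that cycle.
Every edge lies on some cycle, so there are no bridges.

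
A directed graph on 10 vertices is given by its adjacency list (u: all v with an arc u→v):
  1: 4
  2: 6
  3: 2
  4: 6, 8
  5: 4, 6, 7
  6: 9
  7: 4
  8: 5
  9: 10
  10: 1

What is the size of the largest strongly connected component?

8

{1, 4, 5, 6, 7, 8, 9, 10} are all mutually reachable — one SCC of size 8.
{3} is an SCC by itself.
{2} is an SCC by itself.
The largest has 8 vertices.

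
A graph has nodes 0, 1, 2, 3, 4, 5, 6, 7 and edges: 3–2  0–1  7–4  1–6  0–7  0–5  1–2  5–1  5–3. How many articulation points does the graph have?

3

Removing 0 increases the component count from 1 to 2, so 0 is a cut vertex.
Removing 1 increases the component count from 1 to 2, so 1 is a cut vertex.
Removing 7 increases the component count from 1 to 2, so 7 is a cut vertex.
By contrast removing 3 leaves 1 component; it is not a cut vertex. No other vertex is a cut vertex either.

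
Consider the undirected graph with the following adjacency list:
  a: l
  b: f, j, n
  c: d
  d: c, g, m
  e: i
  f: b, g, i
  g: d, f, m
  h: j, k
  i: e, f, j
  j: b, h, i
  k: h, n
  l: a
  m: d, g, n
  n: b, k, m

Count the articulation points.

Removing d increases the component count from 2 to 3, so d is a cut vertex.
Removing i increases the component count from 2 to 3, so i is a cut vertex.
By contrast removing j leaves 2 components; it is not a cut vertex. No other vertex is a cut vertex either.

2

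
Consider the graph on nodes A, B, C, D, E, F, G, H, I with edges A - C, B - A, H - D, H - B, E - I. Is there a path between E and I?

From E we can reach E, I, which includes I.

Yes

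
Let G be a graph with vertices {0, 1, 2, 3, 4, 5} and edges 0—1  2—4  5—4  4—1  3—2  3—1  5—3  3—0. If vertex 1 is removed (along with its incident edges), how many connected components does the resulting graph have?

1

With 1 gone, the remaining components are: {0, 2, 3, 4, 5}.
That is 1 component.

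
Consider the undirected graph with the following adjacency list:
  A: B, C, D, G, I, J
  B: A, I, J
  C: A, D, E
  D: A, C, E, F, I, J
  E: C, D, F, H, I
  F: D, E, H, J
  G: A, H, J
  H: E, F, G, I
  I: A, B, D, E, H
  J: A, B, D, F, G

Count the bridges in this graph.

0

The edges on the cycle B-I-E-C-D-F-J-B are not bridges since each lies on that cycle.
Every edge lies on some cycle, so there are no bridges.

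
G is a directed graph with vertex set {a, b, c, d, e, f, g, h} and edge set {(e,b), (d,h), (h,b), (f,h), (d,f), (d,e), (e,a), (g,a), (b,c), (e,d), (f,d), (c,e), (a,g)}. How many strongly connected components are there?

2

{b, c, d, e, f, h} are all mutually reachable — one SCC of size 6.
{a, g} are all mutually reachable — one SCC of size 2.
That gives 2 strongly connected components.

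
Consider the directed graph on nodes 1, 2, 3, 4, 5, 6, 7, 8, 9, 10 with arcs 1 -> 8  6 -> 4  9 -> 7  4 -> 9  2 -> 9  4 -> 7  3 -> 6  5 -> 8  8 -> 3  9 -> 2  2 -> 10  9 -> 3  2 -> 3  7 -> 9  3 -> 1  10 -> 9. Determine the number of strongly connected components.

2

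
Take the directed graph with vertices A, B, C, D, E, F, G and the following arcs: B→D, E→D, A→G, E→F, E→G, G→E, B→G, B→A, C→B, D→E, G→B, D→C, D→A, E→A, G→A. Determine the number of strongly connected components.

2

{A, B, C, D, E, G} are all mutually reachable — one SCC of size 6.
{F} is an SCC by itself.
That gives 2 strongly connected components.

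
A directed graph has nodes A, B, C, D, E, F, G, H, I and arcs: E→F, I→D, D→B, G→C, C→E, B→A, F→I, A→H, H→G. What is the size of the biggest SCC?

9

{A, B, C, D, E, F, G, H, I} are all mutually reachable — one SCC of size 9.
The largest has 9 vertices.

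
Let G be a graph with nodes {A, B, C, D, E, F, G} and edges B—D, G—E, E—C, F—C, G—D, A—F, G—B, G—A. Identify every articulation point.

G

Removing G increases the component count from 1 to 2, so G is a cut vertex.
By contrast removing D leaves 1 component; it is not a cut vertex. No other vertex is a cut vertex either.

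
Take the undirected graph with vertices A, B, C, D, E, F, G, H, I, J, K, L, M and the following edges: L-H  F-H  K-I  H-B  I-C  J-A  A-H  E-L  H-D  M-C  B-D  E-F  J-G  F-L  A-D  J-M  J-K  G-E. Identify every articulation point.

J

Removing J increases the component count from 1 to 2, so J is a cut vertex.
By contrast removing G leaves 1 component; it is not a cut vertex. No other vertex is a cut vertex either.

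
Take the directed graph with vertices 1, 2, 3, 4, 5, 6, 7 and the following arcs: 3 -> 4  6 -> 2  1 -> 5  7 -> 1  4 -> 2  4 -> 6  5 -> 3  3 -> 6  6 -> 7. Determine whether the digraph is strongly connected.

No

There is no directed path from 2 to 5, so the graph is not strongly connected.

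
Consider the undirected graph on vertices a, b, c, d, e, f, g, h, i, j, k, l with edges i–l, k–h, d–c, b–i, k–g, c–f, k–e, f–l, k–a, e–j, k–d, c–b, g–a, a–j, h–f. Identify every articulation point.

k

Removing k increases the component count from 1 to 2, so k is a cut vertex.
By contrast removing g leaves 1 component; it is not a cut vertex. No other vertex is a cut vertex either.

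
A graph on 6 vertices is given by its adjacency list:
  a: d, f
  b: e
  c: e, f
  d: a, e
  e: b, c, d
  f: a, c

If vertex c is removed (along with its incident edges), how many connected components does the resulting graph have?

1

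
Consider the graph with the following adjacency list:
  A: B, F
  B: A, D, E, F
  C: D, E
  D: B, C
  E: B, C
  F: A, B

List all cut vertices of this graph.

Removing B increases the component count from 1 to 2, so B is a cut vertex.
By contrast removing A leaves 1 component; it is not a cut vertex. No other vertex is a cut vertex either.

B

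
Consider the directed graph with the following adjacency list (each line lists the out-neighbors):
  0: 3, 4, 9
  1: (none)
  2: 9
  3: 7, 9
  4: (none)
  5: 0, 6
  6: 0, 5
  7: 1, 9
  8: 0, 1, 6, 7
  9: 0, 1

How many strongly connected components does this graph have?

{0, 3, 7, 9} are all mutually reachable — one SCC of size 4.
{5, 6} are all mutually reachable — one SCC of size 2.
{8} is an SCC by itself.
{4} is an SCC by itself.
{2} is an SCC by itself.
(and 1 more singleton SCC)
That gives 6 strongly connected components.

6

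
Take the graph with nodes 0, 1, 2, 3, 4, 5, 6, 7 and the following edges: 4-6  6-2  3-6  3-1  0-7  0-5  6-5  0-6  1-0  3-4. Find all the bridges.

The edges on the cycle 3-1-0-5-6-3 are not bridges since each lies on that cycle.
But removing 6-2 disconnects 6 from 2; removing 0-7 disconnects 0 from 7 — these are bridges.

0-7, 2-6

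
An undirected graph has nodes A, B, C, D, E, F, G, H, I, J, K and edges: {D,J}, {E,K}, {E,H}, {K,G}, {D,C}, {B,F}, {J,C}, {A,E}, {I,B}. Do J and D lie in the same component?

Yes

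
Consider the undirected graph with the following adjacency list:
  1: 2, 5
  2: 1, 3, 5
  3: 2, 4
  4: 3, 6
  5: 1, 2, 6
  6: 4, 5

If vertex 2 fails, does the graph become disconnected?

No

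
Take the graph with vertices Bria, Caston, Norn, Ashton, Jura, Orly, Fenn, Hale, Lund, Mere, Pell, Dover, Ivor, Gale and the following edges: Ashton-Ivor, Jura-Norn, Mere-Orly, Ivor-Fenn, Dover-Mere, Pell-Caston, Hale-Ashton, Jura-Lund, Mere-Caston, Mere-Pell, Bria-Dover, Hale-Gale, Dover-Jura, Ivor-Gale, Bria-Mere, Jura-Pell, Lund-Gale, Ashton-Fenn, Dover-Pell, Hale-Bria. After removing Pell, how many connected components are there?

1

With Pell gone, the remaining components are: {Bria, Fenn, Gale, Hale, Ivor, Jura, Lund, Mere, Norn, Orly, Dover, Ashton, Caston}.
That is 1 component.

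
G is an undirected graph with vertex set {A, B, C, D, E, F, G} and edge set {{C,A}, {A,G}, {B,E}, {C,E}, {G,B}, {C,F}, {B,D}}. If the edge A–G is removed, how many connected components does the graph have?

1

A and G are still connected via A-C-E-B-G, so the component count stays at 1.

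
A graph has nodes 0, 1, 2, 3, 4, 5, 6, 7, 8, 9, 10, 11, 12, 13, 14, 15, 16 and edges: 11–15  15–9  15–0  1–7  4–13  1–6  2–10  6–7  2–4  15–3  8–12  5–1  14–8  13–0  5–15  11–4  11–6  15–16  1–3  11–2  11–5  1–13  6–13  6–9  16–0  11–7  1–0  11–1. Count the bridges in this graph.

The edges on the cycle 11-5-1-13-0-16-15-11 are not bridges since each lies on that cycle.
But removing 14–8 disconnects 14 from 8; removing 2–10 disconnects 2 from 10; removing 12–8 disconnects 12 from 8 — these are bridges.
That makes 3 bridges.

3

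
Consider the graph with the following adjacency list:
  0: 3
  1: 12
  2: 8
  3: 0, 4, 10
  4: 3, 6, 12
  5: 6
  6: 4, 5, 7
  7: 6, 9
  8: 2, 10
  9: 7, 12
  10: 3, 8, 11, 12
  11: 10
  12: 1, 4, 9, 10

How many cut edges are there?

The edges on the cycle 12-4-6-7-9-12 are not bridges since each lies on that cycle.
But removing 1-12 disconnects 1 from 12; removing 3-0 disconnects 3 from 0; removing 8-10 disconnects 8 from 10; removing 10-11 disconnects 10 from 11 — these are bridges.
In total 6 edges are bridges.

6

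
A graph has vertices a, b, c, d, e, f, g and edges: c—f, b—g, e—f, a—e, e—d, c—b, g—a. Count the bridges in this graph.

1

The edges on the cycle c-b-g-a-e-f-c are not bridges since each lies on that cycle.
But removing e—d disconnects e from d — this is a bridge.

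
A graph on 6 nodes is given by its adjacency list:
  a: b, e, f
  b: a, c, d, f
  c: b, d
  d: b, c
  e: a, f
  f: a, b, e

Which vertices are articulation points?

Removing b increases the component count from 1 to 2, so b is a cut vertex.
By contrast removing d leaves 1 component; it is not a cut vertex. No other vertex is a cut vertex either.

b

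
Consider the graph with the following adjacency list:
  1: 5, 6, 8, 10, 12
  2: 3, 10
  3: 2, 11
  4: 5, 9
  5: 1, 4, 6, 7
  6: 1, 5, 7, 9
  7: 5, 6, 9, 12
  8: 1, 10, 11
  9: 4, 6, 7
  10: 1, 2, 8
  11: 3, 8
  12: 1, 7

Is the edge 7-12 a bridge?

No

After removing 7-12, the path 7-6-1-12 still connects them, so the edge is not a bridge.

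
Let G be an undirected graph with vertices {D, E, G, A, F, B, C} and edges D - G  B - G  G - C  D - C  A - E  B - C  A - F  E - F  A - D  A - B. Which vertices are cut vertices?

Removing A increases the component count from 1 to 2, so A is a cut vertex.
By contrast removing B leaves 1 component; it is not a cut vertex. No other vertex is a cut vertex either.

A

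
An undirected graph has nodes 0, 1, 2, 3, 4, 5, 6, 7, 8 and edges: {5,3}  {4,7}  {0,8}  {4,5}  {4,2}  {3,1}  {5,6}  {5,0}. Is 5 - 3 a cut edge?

Removing 5 - 3 leaves no path between 5 and 3: the component count goes from 1 to 2. So it is a bridge.

Yes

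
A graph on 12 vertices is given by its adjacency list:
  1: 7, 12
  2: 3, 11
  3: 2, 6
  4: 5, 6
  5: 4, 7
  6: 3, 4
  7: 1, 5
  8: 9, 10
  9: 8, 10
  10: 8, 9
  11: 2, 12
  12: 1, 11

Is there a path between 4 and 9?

No

The component containing 4 is {1, 2, 3, 4, 5, 6, 7, 11, 12}, and 9 is not in it.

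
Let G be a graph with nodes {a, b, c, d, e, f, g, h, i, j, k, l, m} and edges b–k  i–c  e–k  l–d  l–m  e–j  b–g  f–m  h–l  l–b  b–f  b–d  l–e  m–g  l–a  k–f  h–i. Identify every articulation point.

e, h, i, l

Removing e increases the component count from 1 to 2, so e is a cut vertex.
Removing h increases the component count from 1 to 2, so h is a cut vertex.
Removing i increases the component count from 1 to 2, so i is a cut vertex.
Likewise l is a cut vertex.
By contrast removing g leaves 1 component; it is not a cut vertex. No other vertex is a cut vertex either.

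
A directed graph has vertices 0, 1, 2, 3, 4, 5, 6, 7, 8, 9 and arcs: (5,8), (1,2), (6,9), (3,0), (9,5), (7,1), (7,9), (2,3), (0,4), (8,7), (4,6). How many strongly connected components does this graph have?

1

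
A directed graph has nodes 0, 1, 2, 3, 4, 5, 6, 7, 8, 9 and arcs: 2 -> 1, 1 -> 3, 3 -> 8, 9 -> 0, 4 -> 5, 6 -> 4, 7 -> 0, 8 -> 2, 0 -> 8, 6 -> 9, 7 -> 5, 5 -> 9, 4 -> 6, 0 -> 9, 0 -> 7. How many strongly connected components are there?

{0, 5, 7, 9} are all mutually reachable — one SCC of size 4.
{1, 2, 3, 8} are all mutually reachable — one SCC of size 4.
{4, 6} are all mutually reachable — one SCC of size 2.
That gives 3 strongly connected components.

3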